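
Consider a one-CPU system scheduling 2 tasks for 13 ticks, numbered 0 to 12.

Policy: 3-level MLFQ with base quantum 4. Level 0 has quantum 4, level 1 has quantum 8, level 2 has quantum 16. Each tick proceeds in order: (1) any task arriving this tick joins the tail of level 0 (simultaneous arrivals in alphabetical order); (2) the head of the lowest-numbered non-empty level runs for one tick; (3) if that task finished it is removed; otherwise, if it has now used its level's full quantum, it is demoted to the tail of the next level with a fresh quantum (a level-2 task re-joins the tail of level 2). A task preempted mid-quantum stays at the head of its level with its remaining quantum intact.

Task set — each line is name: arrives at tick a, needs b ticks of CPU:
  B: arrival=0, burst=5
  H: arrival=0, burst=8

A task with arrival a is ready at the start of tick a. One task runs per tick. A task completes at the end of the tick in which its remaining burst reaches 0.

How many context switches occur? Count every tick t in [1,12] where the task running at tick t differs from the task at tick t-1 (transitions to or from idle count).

context switches = 3

t=0: L0/L1/L2 = BH/-/- → run B
t=1: L0/L1/L2 = BH/-/- → run B
t=2: L0/L1/L2 = BH/-/- → run B
t=3: L0/L1/L2 = BH/-/- → run B
t=4: L0/L1/L2 = H/B/- → run H
t=5: L0/L1/L2 = H/B/- → run H
t=6: L0/L1/L2 = H/B/- → run H
t=7: L0/L1/L2 = H/B/- → run H
t=8: L0/L1/L2 = -/BH/- → run B
t=9: L0/L1/L2 = -/H/- → run H
t=10: L0/L1/L2 = -/H/- → run H
t=11: L0/L1/L2 = -/H/- → run H
t=12: L0/L1/L2 = -/H/- → run H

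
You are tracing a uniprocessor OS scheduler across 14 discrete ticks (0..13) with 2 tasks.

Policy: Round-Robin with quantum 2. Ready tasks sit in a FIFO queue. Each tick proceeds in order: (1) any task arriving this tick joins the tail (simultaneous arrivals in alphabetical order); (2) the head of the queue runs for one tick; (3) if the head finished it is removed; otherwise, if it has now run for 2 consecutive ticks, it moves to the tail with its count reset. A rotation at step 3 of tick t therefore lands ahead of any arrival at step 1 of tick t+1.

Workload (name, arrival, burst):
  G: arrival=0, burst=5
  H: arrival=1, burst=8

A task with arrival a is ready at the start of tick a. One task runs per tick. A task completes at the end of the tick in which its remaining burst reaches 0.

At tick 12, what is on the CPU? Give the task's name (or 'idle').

running at tick 12 = H

t=0: queue=[G] q_used=0 → run G
t=1: queue=[G,H] q_used=1 → run G
t=2: queue=[H,G] q_used=0 → run H
t=3: queue=[H,G] q_used=1 → run H
t=4: queue=[G,H] q_used=0 → run G
t=5: queue=[G,H] q_used=1 → run G
t=6: queue=[H,G] q_used=0 → run H
t=7: queue=[H,G] q_used=1 → run H
t=8: queue=[G,H] q_used=0 → run G
t=9: queue=[H] q_used=0 → run H
t=10: queue=[H] q_used=1 → run H
t=11: queue=[H] q_used=0 → run H
t=12: queue=[H] q_used=1 → run H
t=13: (idle)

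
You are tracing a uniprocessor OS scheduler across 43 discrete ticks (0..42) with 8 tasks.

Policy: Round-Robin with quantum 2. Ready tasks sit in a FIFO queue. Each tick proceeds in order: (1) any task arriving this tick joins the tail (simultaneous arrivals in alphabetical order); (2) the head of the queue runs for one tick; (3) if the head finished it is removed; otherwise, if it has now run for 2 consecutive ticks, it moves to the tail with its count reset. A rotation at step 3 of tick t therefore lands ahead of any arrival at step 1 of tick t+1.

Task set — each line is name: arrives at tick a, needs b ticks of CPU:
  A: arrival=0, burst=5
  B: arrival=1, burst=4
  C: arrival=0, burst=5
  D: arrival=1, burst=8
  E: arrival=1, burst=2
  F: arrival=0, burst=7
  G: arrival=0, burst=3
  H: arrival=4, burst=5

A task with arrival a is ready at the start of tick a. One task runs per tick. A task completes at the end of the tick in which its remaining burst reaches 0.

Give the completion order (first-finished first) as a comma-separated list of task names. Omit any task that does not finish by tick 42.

t=0: queue=[A,C,F,G] q_used=0 → run A
t=1: queue=[A,C,F,G,B,D,E] q_used=1 → run A
t=2: queue=[C,F,G,B,D,E,A] q_used=0 → run C
t=3: queue=[C,F,G,B,D,E,A] q_used=1 → run C
t=4: queue=[F,G,B,D,E,A,C,H] q_used=0 → run F
t=5: queue=[F,G,B,D,E,A,C,H] q_used=1 → run F
t=6: queue=[G,B,D,E,A,C,H,F] q_used=0 → run G
t=7: queue=[G,B,D,E,A,C,H,F] q_used=1 → run G
t=8: queue=[B,D,E,A,C,H,F,G] q_used=0 → run B
t=9: queue=[B,D,E,A,C,H,F,G] q_used=1 → run B
t=10: queue=[D,E,A,C,H,F,G,B] q_used=0 → run D
t=11: queue=[D,E,A,C,H,F,G,B] q_used=1 → run D
t=12: queue=[E,A,C,H,F,G,B,D] q_used=0 → run E
t=13: queue=[E,A,C,H,F,G,B,D] q_used=1 → run E
t=14: queue=[A,C,H,F,G,B,D] q_used=0 → run A
t=15: queue=[A,C,H,F,G,B,D] q_used=1 → run A
t=16: queue=[C,H,F,G,B,D,A] q_used=0 → run C
t=17: queue=[C,H,F,G,B,D,A] q_used=1 → run C
t=18: queue=[H,F,G,B,D,A,C] q_used=0 → run H
t=19: queue=[H,F,G,B,D,A,C] q_used=1 → run H
t=20: queue=[F,G,B,D,A,C,H] q_used=0 → run F
t=21: queue=[F,G,B,D,A,C,H] q_used=1 → run F
t=22: queue=[G,B,D,A,C,H,F] q_used=0 → run G
t=23: queue=[B,D,A,C,H,F] q_used=0 → run B
t=24: queue=[B,D,A,C,H,F] q_used=1 → run B
t=25: queue=[D,A,C,H,F] q_used=0 → run D
t=26: queue=[D,A,C,H,F] q_used=1 → run D
t=27: queue=[A,C,H,F,D] q_used=0 → run A
t=28: queue=[C,H,F,D] q_used=0 → run C
t=29: queue=[H,F,D] q_used=0 → run H
t=30: queue=[H,F,D] q_used=1 → run H
t=31: queue=[F,D,H] q_used=0 → run F
t=32: queue=[F,D,H] q_used=1 → run F
t=33: queue=[D,H,F] q_used=0 → run D
t=34: queue=[D,H,F] q_used=1 → run D
t=35: queue=[H,F,D] q_used=0 → run H
t=36: queue=[F,D] q_used=0 → run F
t=37: queue=[D] q_used=0 → run D
t=38: queue=[D] q_used=1 → run D
t=39: (idle)
t=40: (idle)
t=41: (idle)
t=42: (idle)

completion order = E, G, B, A, C, H, F, D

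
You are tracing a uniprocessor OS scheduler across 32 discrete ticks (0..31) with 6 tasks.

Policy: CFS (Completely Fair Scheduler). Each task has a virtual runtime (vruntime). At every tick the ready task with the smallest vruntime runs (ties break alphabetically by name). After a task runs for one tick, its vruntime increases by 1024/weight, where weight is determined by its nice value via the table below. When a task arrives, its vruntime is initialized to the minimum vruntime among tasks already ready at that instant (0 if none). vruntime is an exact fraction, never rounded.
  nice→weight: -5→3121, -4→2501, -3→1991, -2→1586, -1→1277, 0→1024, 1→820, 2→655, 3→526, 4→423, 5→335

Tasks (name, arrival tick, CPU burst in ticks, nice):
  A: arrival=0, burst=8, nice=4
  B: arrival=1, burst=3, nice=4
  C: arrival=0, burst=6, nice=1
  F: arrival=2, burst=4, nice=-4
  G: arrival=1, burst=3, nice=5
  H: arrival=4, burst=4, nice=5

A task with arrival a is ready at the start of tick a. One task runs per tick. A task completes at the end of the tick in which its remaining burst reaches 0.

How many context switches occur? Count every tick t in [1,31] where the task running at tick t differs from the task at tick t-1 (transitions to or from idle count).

t=0: vr[A=0 C=0] → run A
t=1: vr[A=1024/423 B=0 C=0 G=0] → run B
t=2: vr[A=1024/423 B=1024/423 C=0 F=0 G=0] → run C
t=3: vr[A=1024/423 B=1024/423 C=256/205 F=0 G=0] → run F
t=4: vr[A=1024/423 B=1024/423 C=256/205 F=1024/2501 G=0 H=0] → run G
t=5: vr[A=1024/423 B=1024/423 C=256/205 F=1024/2501 G=1024/335 H=0] → run H
t=6: vr[A=1024/423 B=1024/423 C=256/205 F=1024/2501 G=1024/335 H=1024/335] → run F
t=7: vr[A=1024/423 B=1024/423 C=256/205 F=2048/2501 G=1024/335 H=1024/335] → run F
t=8: vr[A=1024/423 B=1024/423 C=256/205 F=3072/2501 G=1024/335 H=1024/335] → run F
t=9: vr[A=1024/423 B=1024/423 C=256/205 G=1024/335 H=1024/335] → run C
t=10: vr[A=1024/423 B=1024/423 C=512/205 G=1024/335 H=1024/335] → run A
t=11: vr[A=2048/423 B=1024/423 C=512/205 G=1024/335 H=1024/335] → run B
t=12: vr[A=2048/423 B=2048/423 C=512/205 G=1024/335 H=1024/335] → run C
t=13: vr[A=2048/423 B=2048/423 C=768/205 G=1024/335 H=1024/335] → run G
t=14: vr[A=2048/423 B=2048/423 C=768/205 G=2048/335 H=1024/335] → run H
t=15: vr[A=2048/423 B=2048/423 C=768/205 G=2048/335 H=2048/335] → run C
t=16: vr[A=2048/423 B=2048/423 C=1024/205 G=2048/335 H=2048/335] → run A
t=17: vr[A=1024/141 B=2048/423 C=1024/205 G=2048/335 H=2048/335] → run B
t=18: vr[A=1024/141 C=1024/205 G=2048/335 H=2048/335] → run C
t=19: vr[A=1024/141 C=256/41 G=2048/335 H=2048/335] → run G
t=20: vr[A=1024/141 C=256/41 H=2048/335] → run H
t=21: vr[A=1024/141 C=256/41 H=3072/335] → run C
t=22: vr[A=1024/141 H=3072/335] → run A
t=23: vr[A=4096/423 H=3072/335] → run H
t=24: vr[A=4096/423] → run A
t=25: vr[A=5120/423] → run A
t=26: vr[A=2048/141] → run A
t=27: vr[A=7168/423] → run A
t=28: (idle)
t=29: (idle)
t=30: (idle)
t=31: (idle)

context switches = 23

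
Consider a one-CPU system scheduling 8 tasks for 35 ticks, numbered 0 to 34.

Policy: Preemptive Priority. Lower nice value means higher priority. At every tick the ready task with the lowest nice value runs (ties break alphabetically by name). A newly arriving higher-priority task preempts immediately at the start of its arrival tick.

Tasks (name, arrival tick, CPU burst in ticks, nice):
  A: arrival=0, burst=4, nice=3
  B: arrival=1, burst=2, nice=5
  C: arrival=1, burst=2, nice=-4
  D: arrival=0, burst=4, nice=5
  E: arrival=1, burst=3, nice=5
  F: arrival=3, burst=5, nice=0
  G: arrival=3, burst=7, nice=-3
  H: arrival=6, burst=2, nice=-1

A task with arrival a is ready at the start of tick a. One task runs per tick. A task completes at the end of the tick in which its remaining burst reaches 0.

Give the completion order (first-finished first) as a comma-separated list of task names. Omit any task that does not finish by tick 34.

t=0: ready={A,D} → run A
t=1: ready={A,B,C,D,E} → run C
t=2: ready={A,B,C,D,E} → run C
t=3: ready={A,B,D,E,F,G} → run G
t=4: ready={A,B,D,E,F,G} → run G
t=5: ready={A,B,D,E,F,G} → run G
t=6: ready={A,B,D,E,F,G,H} → run G
t=7: ready={A,B,D,E,F,G,H} → run G
t=8: ready={A,B,D,E,F,G,H} → run G
t=9: ready={A,B,D,E,F,G,H} → run G
t=10: ready={A,B,D,E,F,H} → run H
t=11: ready={A,B,D,E,F,H} → run H
t=12: ready={A,B,D,E,F} → run F
t=13: ready={A,B,D,E,F} → run F
t=14: ready={A,B,D,E,F} → run F
t=15: ready={A,B,D,E,F} → run F
t=16: ready={A,B,D,E,F} → run F
t=17: ready={A,B,D,E} → run A
t=18: ready={A,B,D,E} → run A
t=19: ready={A,B,D,E} → run A
t=20: ready={B,D,E} → run B
t=21: ready={B,D,E} → run B
t=22: ready={D,E} → run D
t=23: ready={D,E} → run D
t=24: ready={D,E} → run D
t=25: ready={D,E} → run D
t=26: ready={E} → run E
t=27: ready={E} → run E
t=28: ready={E} → run E
t=29: (idle)
t=30: (idle)
t=31: (idle)
t=32: (idle)
t=33: (idle)
t=34: (idle)

completion order = C, G, H, F, A, B, D, E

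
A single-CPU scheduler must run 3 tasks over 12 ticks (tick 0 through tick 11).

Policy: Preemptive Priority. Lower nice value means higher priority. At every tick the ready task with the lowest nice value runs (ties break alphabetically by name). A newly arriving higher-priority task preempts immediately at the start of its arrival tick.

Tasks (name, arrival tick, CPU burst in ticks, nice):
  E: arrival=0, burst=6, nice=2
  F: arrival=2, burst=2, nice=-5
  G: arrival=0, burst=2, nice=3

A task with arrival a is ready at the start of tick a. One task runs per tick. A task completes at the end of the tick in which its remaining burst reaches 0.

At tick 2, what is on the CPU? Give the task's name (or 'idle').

running at tick 2 = F

t=0: ready={E,G} → run E
t=1: ready={E,G} → run E
t=2: ready={E,F,G} → run F
t=3: ready={E,F,G} → run F
t=4: ready={E,G} → run E
t=5: ready={E,G} → run E
t=6: ready={E,G} → run E
t=7: ready={E,G} → run E
t=8: ready={G} → run G
t=9: ready={G} → run G
t=10: (idle)
t=11: (idle)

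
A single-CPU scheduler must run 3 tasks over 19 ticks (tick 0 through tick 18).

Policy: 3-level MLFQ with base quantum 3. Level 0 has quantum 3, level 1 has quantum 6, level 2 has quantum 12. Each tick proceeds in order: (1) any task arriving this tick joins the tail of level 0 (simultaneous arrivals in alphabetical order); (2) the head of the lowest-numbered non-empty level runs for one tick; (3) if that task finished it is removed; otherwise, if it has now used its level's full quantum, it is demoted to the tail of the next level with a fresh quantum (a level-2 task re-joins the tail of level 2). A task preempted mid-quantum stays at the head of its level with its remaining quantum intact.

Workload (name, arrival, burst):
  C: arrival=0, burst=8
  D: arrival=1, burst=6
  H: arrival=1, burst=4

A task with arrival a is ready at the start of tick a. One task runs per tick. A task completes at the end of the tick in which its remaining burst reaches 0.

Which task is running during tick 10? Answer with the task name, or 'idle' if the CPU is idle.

running at tick 10 = C

t=0: L0/L1/L2 = C/-/- → run C
t=1: L0/L1/L2 = CDH/-/- → run C
t=2: L0/L1/L2 = CDH/-/- → run C
t=3: L0/L1/L2 = DH/C/- → run D
t=4: L0/L1/L2 = DH/C/- → run D
t=5: L0/L1/L2 = DH/C/- → run D
t=6: L0/L1/L2 = H/CD/- → run H
t=7: L0/L1/L2 = H/CD/- → run H
t=8: L0/L1/L2 = H/CD/- → run H
t=9: L0/L1/L2 = -/CDH/- → run C
t=10: L0/L1/L2 = -/CDH/- → run C
t=11: L0/L1/L2 = -/CDH/- → run C
t=12: L0/L1/L2 = -/CDH/- → run C
t=13: L0/L1/L2 = -/CDH/- → run C
t=14: L0/L1/L2 = -/DH/- → run D
t=15: L0/L1/L2 = -/DH/- → run D
t=16: L0/L1/L2 = -/DH/- → run D
t=17: L0/L1/L2 = -/H/- → run H
t=18: (idle)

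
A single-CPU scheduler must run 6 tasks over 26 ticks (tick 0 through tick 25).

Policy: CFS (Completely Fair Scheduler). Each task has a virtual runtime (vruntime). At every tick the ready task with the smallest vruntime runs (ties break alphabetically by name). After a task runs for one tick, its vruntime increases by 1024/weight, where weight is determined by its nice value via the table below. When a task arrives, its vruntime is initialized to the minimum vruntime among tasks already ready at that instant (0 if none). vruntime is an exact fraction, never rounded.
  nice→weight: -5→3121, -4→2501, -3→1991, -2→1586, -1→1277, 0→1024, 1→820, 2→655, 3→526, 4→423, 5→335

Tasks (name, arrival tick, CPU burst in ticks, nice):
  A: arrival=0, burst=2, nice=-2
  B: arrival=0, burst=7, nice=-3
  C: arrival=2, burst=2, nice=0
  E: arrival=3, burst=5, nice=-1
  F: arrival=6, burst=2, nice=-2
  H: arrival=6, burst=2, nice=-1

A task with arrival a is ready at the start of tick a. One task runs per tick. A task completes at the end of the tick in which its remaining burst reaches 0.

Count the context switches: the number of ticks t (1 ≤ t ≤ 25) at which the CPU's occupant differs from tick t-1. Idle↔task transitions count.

context switches = 19

t=0: vr[A=0 B=0] → run A
t=1: vr[A=512/793 B=0] → run B
t=2: vr[A=512/793 B=1024/1991 C=1024/1991] → run B
t=3: vr[A=512/793 B=2048/1991 C=1024/1991 E=1024/1991] → run C
t=4: vr[A=512/793 B=2048/1991 C=3015/1991 E=1024/1991] → run E
t=5: vr[A=512/793 B=2048/1991 C=3015/1991 E=3346432/2542507] → run A
t=6: vr[B=2048/1991 C=3015/1991 E=3346432/2542507 F=2048/1991 H=2048/1991] → run B
t=7: vr[B=3072/1991 C=3015/1991 E=3346432/2542507 F=2048/1991 H=2048/1991] → run F
t=8: vr[B=3072/1991 C=3015/1991 E=3346432/2542507 F=2643456/1578863 H=2048/1991] → run H
t=9: vr[B=3072/1991 C=3015/1991 E=3346432/2542507 F=2643456/1578863 H=4654080/2542507] → run E
t=10: vr[B=3072/1991 C=3015/1991 E=5385216/2542507 F=2643456/1578863 H=4654080/2542507] → run C
t=11: vr[B=3072/1991 E=5385216/2542507 F=2643456/1578863 H=4654080/2542507] → run B
t=12: vr[B=4096/1991 E=5385216/2542507 F=2643456/1578863 H=4654080/2542507] → run F
t=13: vr[B=4096/1991 E=5385216/2542507 H=4654080/2542507] → run H
t=14: vr[B=4096/1991 E=5385216/2542507] → run B
t=15: vr[B=5120/1991 E=5385216/2542507] → run E
t=16: vr[B=5120/1991 E=7424000/2542507] → run B
t=17: vr[B=6144/1991 E=7424000/2542507] → run E
t=18: vr[B=6144/1991 E=9462784/2542507] → run B
t=19: vr[E=9462784/2542507] → run E
t=20: (idle)
t=21: (idle)
t=22: (idle)
t=23: (idle)
t=24: (idle)
t=25: (idle)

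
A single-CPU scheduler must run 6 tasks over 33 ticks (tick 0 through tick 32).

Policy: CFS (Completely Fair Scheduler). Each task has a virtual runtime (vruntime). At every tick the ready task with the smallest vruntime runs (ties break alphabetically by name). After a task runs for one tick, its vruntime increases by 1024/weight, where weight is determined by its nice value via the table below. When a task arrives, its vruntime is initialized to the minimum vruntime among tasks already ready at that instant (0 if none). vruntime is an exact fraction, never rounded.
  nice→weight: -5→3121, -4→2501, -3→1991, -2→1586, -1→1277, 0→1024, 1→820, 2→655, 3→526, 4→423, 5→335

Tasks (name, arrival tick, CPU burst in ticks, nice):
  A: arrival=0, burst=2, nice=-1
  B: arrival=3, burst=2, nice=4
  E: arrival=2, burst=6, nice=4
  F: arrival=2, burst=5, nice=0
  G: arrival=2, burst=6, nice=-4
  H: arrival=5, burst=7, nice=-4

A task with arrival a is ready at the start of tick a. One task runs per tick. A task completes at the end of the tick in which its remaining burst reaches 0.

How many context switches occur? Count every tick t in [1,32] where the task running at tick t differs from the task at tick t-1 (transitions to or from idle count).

t=0: vr[A=0] → run A
t=1: vr[A=1024/1277] → run A
t=2: vr[E=0 F=0 G=0] → run E
t=3: vr[B=0 E=1024/423 F=0 G=0] → run B
t=4: vr[B=1024/423 E=1024/423 F=0 G=0] → run F
t=5: vr[B=1024/423 E=1024/423 F=1 G=0 H=0] → run G
t=6: vr[B=1024/423 E=1024/423 F=1 G=1024/2501 H=0] → run H
t=7: vr[B=1024/423 E=1024/423 F=1 G=1024/2501 H=1024/2501] → run G
t=8: vr[B=1024/423 E=1024/423 F=1 G=2048/2501 H=1024/2501] → run H
t=9: vr[B=1024/423 E=1024/423 F=1 G=2048/2501 H=2048/2501] → run G
t=10: vr[B=1024/423 E=1024/423 F=1 G=3072/2501 H=2048/2501] → run H
t=11: vr[B=1024/423 E=1024/423 F=1 G=3072/2501 H=3072/2501] → run F
t=12: vr[B=1024/423 E=1024/423 F=2 G=3072/2501 H=3072/2501] → run G
t=13: vr[B=1024/423 E=1024/423 F=2 G=4096/2501 H=3072/2501] → run H
t=14: vr[B=1024/423 E=1024/423 F=2 G=4096/2501 H=4096/2501] → run G
t=15: vr[B=1024/423 E=1024/423 F=2 G=5120/2501 H=4096/2501] → run H
t=16: vr[B=1024/423 E=1024/423 F=2 G=5120/2501 H=5120/2501] → run F
t=17: vr[B=1024/423 E=1024/423 F=3 G=5120/2501 H=5120/2501] → run G
t=18: vr[B=1024/423 E=1024/423 F=3 H=5120/2501] → run H
t=19: vr[B=1024/423 E=1024/423 F=3 H=6144/2501] → run B
t=20: vr[E=1024/423 F=3 H=6144/2501] → run E
t=21: vr[E=2048/423 F=3 H=6144/2501] → run H
t=22: vr[E=2048/423 F=3] → run F
t=23: vr[E=2048/423 F=4] → run F
t=24: vr[E=2048/423] → run E
t=25: vr[E=1024/141] → run E
t=26: vr[E=4096/423] → run E
t=27: vr[E=5120/423] → run E
t=28: (idle)
t=29: (idle)
t=30: (idle)
t=31: (idle)
t=32: (idle)

context switches = 23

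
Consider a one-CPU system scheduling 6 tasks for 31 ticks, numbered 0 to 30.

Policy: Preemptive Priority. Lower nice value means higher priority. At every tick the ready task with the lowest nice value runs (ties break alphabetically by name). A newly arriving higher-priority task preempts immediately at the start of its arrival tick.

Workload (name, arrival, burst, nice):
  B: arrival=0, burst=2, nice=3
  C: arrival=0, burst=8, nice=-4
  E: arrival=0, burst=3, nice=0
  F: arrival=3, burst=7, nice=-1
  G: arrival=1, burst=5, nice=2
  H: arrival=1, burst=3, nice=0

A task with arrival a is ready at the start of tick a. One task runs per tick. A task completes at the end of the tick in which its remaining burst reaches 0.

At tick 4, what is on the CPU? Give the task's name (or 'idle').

running at tick 4 = C

t=0: ready={B,C,E} → run C
t=1: ready={B,C,E,G,H} → run C
t=2: ready={B,C,E,G,H} → run C
t=3: ready={B,C,E,F,G,H} → run C
t=4: ready={B,C,E,F,G,H} → run C
t=5: ready={B,C,E,F,G,H} → run C
t=6: ready={B,C,E,F,G,H} → run C
t=7: ready={B,C,E,F,G,H} → run C
t=8: ready={B,E,F,G,H} → run F
t=9: ready={B,E,F,G,H} → run F
t=10: ready={B,E,F,G,H} → run F
t=11: ready={B,E,F,G,H} → run F
t=12: ready={B,E,F,G,H} → run F
t=13: ready={B,E,F,G,H} → run F
t=14: ready={B,E,F,G,H} → run F
t=15: ready={B,E,G,H} → run E
t=16: ready={B,E,G,H} → run E
t=17: ready={B,E,G,H} → run E
t=18: ready={B,G,H} → run H
t=19: ready={B,G,H} → run H
t=20: ready={B,G,H} → run H
t=21: ready={B,G} → run G
t=22: ready={B,G} → run G
t=23: ready={B,G} → run G
t=24: ready={B,G} → run G
t=25: ready={B,G} → run G
t=26: ready={B} → run B
t=27: ready={B} → run B
t=28: (idle)
t=29: (idle)
t=30: (idle)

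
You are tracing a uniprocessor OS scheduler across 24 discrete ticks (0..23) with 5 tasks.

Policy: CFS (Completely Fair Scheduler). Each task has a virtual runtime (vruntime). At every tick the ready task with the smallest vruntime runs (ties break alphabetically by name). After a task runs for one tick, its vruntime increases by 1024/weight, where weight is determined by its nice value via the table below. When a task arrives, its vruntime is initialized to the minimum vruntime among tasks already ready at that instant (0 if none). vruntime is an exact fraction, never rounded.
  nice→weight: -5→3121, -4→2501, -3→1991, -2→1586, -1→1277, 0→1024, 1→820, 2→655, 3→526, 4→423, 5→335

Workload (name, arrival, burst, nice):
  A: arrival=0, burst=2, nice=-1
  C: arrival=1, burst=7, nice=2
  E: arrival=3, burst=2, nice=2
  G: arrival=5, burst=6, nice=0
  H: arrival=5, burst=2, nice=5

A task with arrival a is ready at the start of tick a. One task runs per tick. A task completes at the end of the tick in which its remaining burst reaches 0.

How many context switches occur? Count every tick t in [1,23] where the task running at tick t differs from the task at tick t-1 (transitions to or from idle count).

t=0: vr[A=0] → run A
t=1: vr[A=1024/1277 C=1024/1277] → run A
t=2: vr[C=1024/1277] → run C
t=3: vr[C=1978368/836435 E=1978368/836435] → run C
t=4: vr[C=3286016/836435 E=1978368/836435] → run E
t=5: vr[C=3286016/836435 E=3286016/836435 G=3286016/836435 H=3286016/836435] → run C
t=6: vr[C=4593664/836435 E=3286016/836435 G=3286016/836435 H=3286016/836435] → run E
t=7: vr[C=4593664/836435 G=3286016/836435 H=3286016/836435] → run G
t=8: vr[C=4593664/836435 G=4122451/836435 H=3286016/836435] → run H
t=9: vr[C=4593664/836435 G=4122451/836435 H=78292992/11208229] → run G
t=10: vr[C=4593664/836435 G=4958886/836435 H=78292992/11208229] → run C
t=11: vr[C=5901312/836435 G=4958886/836435 H=78292992/11208229] → run G
t=12: vr[C=5901312/836435 G=5795321/836435 H=78292992/11208229] → run G
t=13: vr[C=5901312/836435 G=6631756/836435 H=78292992/11208229] → run H
t=14: vr[C=5901312/836435 G=6631756/836435] → run C
t=15: vr[C=1441792/167287 G=6631756/836435] → run G
t=16: vr[C=1441792/167287 G=7468191/836435] → run C
t=17: vr[C=8516608/836435 G=7468191/836435] → run G
t=18: vr[C=8516608/836435] → run C
t=19: (idle)
t=20: (idle)
t=21: (idle)
t=22: (idle)
t=23: (idle)

context switches = 16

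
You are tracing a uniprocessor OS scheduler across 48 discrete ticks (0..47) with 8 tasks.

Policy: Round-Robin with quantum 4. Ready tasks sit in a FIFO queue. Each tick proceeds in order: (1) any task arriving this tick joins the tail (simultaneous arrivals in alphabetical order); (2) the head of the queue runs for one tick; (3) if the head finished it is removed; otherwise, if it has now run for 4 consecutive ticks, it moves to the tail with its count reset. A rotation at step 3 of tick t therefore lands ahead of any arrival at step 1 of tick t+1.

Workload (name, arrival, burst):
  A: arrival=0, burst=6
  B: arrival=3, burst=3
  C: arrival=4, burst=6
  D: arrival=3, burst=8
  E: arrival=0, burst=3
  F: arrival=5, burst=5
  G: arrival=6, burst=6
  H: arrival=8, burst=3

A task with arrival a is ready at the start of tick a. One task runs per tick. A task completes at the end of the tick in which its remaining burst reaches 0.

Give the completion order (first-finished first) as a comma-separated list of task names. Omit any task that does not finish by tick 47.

completion order = E, B, A, H, D, C, F, G

t=0: queue=[A,E] q_used=0 → run A
t=1: queue=[A,E] q_used=1 → run A
t=2: queue=[A,E] q_used=2 → run A
t=3: queue=[A,E,B,D] q_used=3 → run A
t=4: queue=[E,B,D,A,C] q_used=0 → run E
t=5: queue=[E,B,D,A,C,F] q_used=1 → run E
t=6: queue=[E,B,D,A,C,F,G] q_used=2 → run E
t=7: queue=[B,D,A,C,F,G] q_used=0 → run B
t=8: queue=[B,D,A,C,F,G,H] q_used=1 → run B
t=9: queue=[B,D,A,C,F,G,H] q_used=2 → run B
t=10: queue=[D,A,C,F,G,H] q_used=0 → run D
t=11: queue=[D,A,C,F,G,H] q_used=1 → run D
t=12: queue=[D,A,C,F,G,H] q_used=2 → run D
t=13: queue=[D,A,C,F,G,H] q_used=3 → run D
t=14: queue=[A,C,F,G,H,D] q_used=0 → run A
t=15: queue=[A,C,F,G,H,D] q_used=1 → run A
t=16: queue=[C,F,G,H,D] q_used=0 → run C
t=17: queue=[C,F,G,H,D] q_used=1 → run C
t=18: queue=[C,F,G,H,D] q_used=2 → run C
t=19: queue=[C,F,G,H,D] q_used=3 → run C
t=20: queue=[F,G,H,D,C] q_used=0 → run F
t=21: queue=[F,G,H,D,C] q_used=1 → run F
t=22: queue=[F,G,H,D,C] q_used=2 → run F
t=23: queue=[F,G,H,D,C] q_used=3 → run F
t=24: queue=[G,H,D,C,F] q_used=0 → run G
t=25: queue=[G,H,D,C,F] q_used=1 → run G
t=26: queue=[G,H,D,C,F] q_used=2 → run G
t=27: queue=[G,H,D,C,F] q_used=3 → run G
t=28: queue=[H,D,C,F,G] q_used=0 → run H
t=29: queue=[H,D,C,F,G] q_used=1 → run H
t=30: queue=[H,D,C,F,G] q_used=2 → run H
t=31: queue=[D,C,F,G] q_used=0 → run D
t=32: queue=[D,C,F,G] q_used=1 → run D
t=33: queue=[D,C,F,G] q_used=2 → run D
t=34: queue=[D,C,F,G] q_used=3 → run D
t=35: queue=[C,F,G] q_used=0 → run C
t=36: queue=[C,F,G] q_used=1 → run C
t=37: queue=[F,G] q_used=0 → run F
t=38: queue=[G] q_used=0 → run G
t=39: queue=[G] q_used=1 → run G
t=40: (idle)
t=41: (idle)
t=42: (idle)
t=43: (idle)
t=44: (idle)
t=45: (idle)
t=46: (idle)
t=47: (idle)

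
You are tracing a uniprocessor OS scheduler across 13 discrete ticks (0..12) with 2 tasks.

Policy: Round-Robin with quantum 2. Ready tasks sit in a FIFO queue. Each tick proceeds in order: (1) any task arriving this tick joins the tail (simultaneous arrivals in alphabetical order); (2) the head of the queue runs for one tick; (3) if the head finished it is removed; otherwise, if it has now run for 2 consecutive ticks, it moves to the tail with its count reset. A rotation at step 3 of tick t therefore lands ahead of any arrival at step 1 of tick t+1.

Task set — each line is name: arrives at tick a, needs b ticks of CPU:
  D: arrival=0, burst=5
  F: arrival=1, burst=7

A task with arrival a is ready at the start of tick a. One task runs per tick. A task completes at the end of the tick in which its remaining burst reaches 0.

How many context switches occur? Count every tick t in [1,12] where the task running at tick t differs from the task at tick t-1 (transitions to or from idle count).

t=0: queue=[D] q_used=0 → run D
t=1: queue=[D,F] q_used=1 → run D
t=2: queue=[F,D] q_used=0 → run F
t=3: queue=[F,D] q_used=1 → run F
t=4: queue=[D,F] q_used=0 → run D
t=5: queue=[D,F] q_used=1 → run D
t=6: queue=[F,D] q_used=0 → run F
t=7: queue=[F,D] q_used=1 → run F
t=8: queue=[D,F] q_used=0 → run D
t=9: queue=[F] q_used=0 → run F
t=10: queue=[F] q_used=1 → run F
t=11: queue=[F] q_used=0 → run F
t=12: (idle)

context switches = 6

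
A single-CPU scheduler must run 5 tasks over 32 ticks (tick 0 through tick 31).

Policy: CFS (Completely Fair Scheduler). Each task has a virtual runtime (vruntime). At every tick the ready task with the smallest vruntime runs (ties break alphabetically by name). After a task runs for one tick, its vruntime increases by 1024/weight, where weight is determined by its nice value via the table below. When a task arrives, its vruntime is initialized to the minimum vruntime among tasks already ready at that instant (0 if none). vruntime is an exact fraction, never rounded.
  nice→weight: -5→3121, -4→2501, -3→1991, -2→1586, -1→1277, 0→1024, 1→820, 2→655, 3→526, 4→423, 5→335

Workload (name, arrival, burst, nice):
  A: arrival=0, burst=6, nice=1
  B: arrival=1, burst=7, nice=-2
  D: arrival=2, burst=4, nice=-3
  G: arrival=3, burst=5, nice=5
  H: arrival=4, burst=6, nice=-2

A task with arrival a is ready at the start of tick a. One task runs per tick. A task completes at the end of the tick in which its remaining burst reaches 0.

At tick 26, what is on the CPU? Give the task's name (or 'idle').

running at tick 26 = G

t=0: vr[A=0] → run A
t=1: vr[A=256/205 B=256/205] → run A
t=2: vr[A=512/205 B=256/205 D=256/205] → run B
t=3: vr[A=512/205 B=307968/162565 D=256/205 G=256/205] → run D
t=4: vr[A=512/205 B=307968/162565 D=719616/408155 G=256/205 H=256/205] → run G
t=5: vr[A=512/205 B=307968/162565 D=719616/408155 G=59136/13735 H=256/205] → run H
t=6: vr[A=512/205 B=307968/162565 D=719616/408155 G=59136/13735 H=307968/162565] → run D
t=7: vr[A=512/205 B=307968/162565 D=929536/408155 G=59136/13735 H=307968/162565] → run B
t=8: vr[A=512/205 B=412928/162565 D=929536/408155 G=59136/13735 H=307968/162565] → run H
t=9: vr[A=512/205 B=412928/162565 D=929536/408155 G=59136/13735 H=412928/162565] → run D
t=10: vr[A=512/205 B=412928/162565 D=1139456/408155 G=59136/13735 H=412928/162565] → run A
t=11: vr[A=768/205 B=412928/162565 D=1139456/408155 G=59136/13735 H=412928/162565] → run B
t=12: vr[A=768/205 B=517888/162565 D=1139456/408155 G=59136/13735 H=412928/162565] → run H
t=13: vr[A=768/205 B=517888/162565 D=1139456/408155 G=59136/13735 H=517888/162565] → run D
t=14: vr[A=768/205 B=517888/162565 G=59136/13735 H=517888/162565] → run B
t=15: vr[A=768/205 B=622848/162565 G=59136/13735 H=517888/162565] → run H
t=16: vr[A=768/205 B=622848/162565 G=59136/13735 H=622848/162565] → run A
t=17: vr[A=1024/205 B=622848/162565 G=59136/13735 H=622848/162565] → run B
t=18: vr[A=1024/205 B=727808/162565 G=59136/13735 H=622848/162565] → run H
t=19: vr[A=1024/205 B=727808/162565 G=59136/13735 H=727808/162565] → run G
t=20: vr[A=1024/205 B=727808/162565 G=20224/2747 H=727808/162565] → run B
t=21: vr[A=1024/205 B=832768/162565 G=20224/2747 H=727808/162565] → run H
t=22: vr[A=1024/205 B=832768/162565 G=20224/2747] → run A
t=23: vr[A=256/41 B=832768/162565 G=20224/2747] → run B
t=24: vr[A=256/41 G=20224/2747] → run A
t=25: vr[G=20224/2747] → run G
t=26: vr[G=143104/13735] → run G
t=27: vr[G=185088/13735] → run G
t=28: (idle)
t=29: (idle)
t=30: (idle)
t=31: (idle)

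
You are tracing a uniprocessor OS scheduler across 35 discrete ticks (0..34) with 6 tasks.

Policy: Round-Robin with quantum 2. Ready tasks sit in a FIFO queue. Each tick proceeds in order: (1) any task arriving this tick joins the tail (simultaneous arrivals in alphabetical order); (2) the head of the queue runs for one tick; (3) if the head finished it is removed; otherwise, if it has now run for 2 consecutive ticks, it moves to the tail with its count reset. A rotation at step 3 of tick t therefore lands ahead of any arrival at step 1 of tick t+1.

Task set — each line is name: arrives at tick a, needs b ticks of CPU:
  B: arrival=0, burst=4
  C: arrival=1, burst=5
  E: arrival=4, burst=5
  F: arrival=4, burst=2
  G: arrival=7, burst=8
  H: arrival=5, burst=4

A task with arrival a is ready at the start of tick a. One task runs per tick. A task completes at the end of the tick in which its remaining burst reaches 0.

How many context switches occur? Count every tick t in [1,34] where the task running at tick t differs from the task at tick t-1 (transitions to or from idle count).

context switches = 14

t=0: queue=[B] q_used=0 → run B
t=1: queue=[B,C] q_used=1 → run B
t=2: queue=[C,B] q_used=0 → run C
t=3: queue=[C,B] q_used=1 → run C
t=4: queue=[B,C,E,F] q_used=0 → run B
t=5: queue=[B,C,E,F,H] q_used=1 → run B
t=6: queue=[C,E,F,H] q_used=0 → run C
t=7: queue=[C,E,F,H,G] q_used=1 → run C
t=8: queue=[E,F,H,G,C] q_used=0 → run E
t=9: queue=[E,F,H,G,C] q_used=1 → run E
t=10: queue=[F,H,G,C,E] q_used=0 → run F
t=11: queue=[F,H,G,C,E] q_used=1 → run F
t=12: queue=[H,G,C,E] q_used=0 → run H
t=13: queue=[H,G,C,E] q_used=1 → run H
t=14: queue=[G,C,E,H] q_used=0 → run G
t=15: queue=[G,C,E,H] q_used=1 → run G
t=16: queue=[C,E,H,G] q_used=0 → run C
t=17: queue=[E,H,G] q_used=0 → run E
t=18: queue=[E,H,G] q_used=1 → run E
t=19: queue=[H,G,E] q_used=0 → run H
t=20: queue=[H,G,E] q_used=1 → run H
t=21: queue=[G,E] q_used=0 → run G
t=22: queue=[G,E] q_used=1 → run G
t=23: queue=[E,G] q_used=0 → run E
t=24: queue=[G] q_used=0 → run G
t=25: queue=[G] q_used=1 → run G
t=26: queue=[G] q_used=0 → run G
t=27: queue=[G] q_used=1 → run G
t=28: (idle)
t=29: (idle)
t=30: (idle)
t=31: (idle)
t=32: (idle)
t=33: (idle)
t=34: (idle)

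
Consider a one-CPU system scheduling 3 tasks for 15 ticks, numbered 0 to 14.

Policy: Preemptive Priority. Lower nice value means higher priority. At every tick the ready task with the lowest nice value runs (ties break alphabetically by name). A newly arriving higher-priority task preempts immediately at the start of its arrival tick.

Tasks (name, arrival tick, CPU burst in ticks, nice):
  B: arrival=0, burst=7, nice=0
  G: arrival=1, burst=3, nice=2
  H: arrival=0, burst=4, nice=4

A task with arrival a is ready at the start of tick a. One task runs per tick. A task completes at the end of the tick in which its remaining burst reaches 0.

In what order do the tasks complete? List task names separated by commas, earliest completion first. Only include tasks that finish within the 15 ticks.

completion order = B, G, H

t=0: ready={B,H} → run B
t=1: ready={B,G,H} → run B
t=2: ready={B,G,H} → run B
t=3: ready={B,G,H} → run B
t=4: ready={B,G,H} → run B
t=5: ready={B,G,H} → run B
t=6: ready={B,G,H} → run B
t=7: ready={G,H} → run G
t=8: ready={G,H} → run G
t=9: ready={G,H} → run G
t=10: ready={H} → run H
t=11: ready={H} → run H
t=12: ready={H} → run H
t=13: ready={H} → run H
t=14: (idle)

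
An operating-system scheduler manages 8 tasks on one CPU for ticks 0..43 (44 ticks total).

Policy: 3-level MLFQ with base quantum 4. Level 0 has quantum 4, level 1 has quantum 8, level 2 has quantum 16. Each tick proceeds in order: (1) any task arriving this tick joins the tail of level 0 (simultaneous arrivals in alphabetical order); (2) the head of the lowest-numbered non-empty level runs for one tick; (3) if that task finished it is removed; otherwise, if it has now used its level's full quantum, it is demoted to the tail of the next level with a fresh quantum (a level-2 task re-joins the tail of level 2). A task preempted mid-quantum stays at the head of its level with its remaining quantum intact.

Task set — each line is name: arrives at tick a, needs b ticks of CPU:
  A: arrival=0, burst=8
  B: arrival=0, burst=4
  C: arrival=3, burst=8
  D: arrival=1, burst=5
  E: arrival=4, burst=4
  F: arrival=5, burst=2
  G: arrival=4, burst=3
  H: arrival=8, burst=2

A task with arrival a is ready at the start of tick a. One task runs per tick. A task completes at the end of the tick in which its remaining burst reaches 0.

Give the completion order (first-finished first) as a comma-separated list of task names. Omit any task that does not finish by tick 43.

t=0: L0/L1/L2 = AB/-/- → run A
t=1: L0/L1/L2 = ABD/-/- → run A
t=2: L0/L1/L2 = ABD/-/- → run A
t=3: L0/L1/L2 = ABDC/-/- → run A
t=4: L0/L1/L2 = BDCEG/A/- → run B
t=5: L0/L1/L2 = BDCEGF/A/- → run B
t=6: L0/L1/L2 = BDCEGF/A/- → run B
t=7: L0/L1/L2 = BDCEGF/A/- → run B
t=8: L0/L1/L2 = DCEGFH/A/- → run D
t=9: L0/L1/L2 = DCEGFH/A/- → run D
t=10: L0/L1/L2 = DCEGFH/A/- → run D
t=11: L0/L1/L2 = DCEGFH/A/- → run D
t=12: L0/L1/L2 = CEGFH/AD/- → run C
t=13: L0/L1/L2 = CEGFH/AD/- → run C
t=14: L0/L1/L2 = CEGFH/AD/- → run C
t=15: L0/L1/L2 = CEGFH/AD/- → run C
t=16: L0/L1/L2 = EGFH/ADC/- → run E
t=17: L0/L1/L2 = EGFH/ADC/- → run E
t=18: L0/L1/L2 = EGFH/ADC/- → run E
t=19: L0/L1/L2 = EGFH/ADC/- → run E
t=20: L0/L1/L2 = GFH/ADC/- → run G
t=21: L0/L1/L2 = GFH/ADC/- → run G
t=22: L0/L1/L2 = GFH/ADC/- → run G
t=23: L0/L1/L2 = FH/ADC/- → run F
t=24: L0/L1/L2 = FH/ADC/- → run F
t=25: L0/L1/L2 = H/ADC/- → run H
t=26: L0/L1/L2 = H/ADC/- → run H
t=27: L0/L1/L2 = -/ADC/- → run A
t=28: L0/L1/L2 = -/ADC/- → run A
t=29: L0/L1/L2 = -/ADC/- → run A
t=30: L0/L1/L2 = -/ADC/- → run A
t=31: L0/L1/L2 = -/DC/- → run D
t=32: L0/L1/L2 = -/C/- → run C
t=33: L0/L1/L2 = -/C/- → run C
t=34: L0/L1/L2 = -/C/- → run C
t=35: L0/L1/L2 = -/C/- → run C
t=36: (idle)
t=37: (idle)
t=38: (idle)
t=39: (idle)
t=40: (idle)
t=41: (idle)
t=42: (idle)
t=43: (idle)

completion order = B, E, G, F, H, A, D, C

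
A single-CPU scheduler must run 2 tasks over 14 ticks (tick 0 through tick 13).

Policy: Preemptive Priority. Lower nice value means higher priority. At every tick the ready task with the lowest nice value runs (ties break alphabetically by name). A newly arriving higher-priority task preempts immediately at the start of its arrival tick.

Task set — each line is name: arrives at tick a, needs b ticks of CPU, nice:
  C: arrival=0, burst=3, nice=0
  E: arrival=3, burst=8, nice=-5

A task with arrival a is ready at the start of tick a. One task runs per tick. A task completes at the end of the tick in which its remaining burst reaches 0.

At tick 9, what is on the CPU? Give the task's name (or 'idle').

running at tick 9 = E

t=0: ready={C} → run C
t=1: ready={C} → run C
t=2: ready={C} → run C
t=3: ready={E} → run E
t=4: ready={E} → run E
t=5: ready={E} → run E
t=6: ready={E} → run E
t=7: ready={E} → run E
t=8: ready={E} → run E
t=9: ready={E} → run E
t=10: ready={E} → run E
t=11: (idle)
t=12: (idle)
t=13: (idle)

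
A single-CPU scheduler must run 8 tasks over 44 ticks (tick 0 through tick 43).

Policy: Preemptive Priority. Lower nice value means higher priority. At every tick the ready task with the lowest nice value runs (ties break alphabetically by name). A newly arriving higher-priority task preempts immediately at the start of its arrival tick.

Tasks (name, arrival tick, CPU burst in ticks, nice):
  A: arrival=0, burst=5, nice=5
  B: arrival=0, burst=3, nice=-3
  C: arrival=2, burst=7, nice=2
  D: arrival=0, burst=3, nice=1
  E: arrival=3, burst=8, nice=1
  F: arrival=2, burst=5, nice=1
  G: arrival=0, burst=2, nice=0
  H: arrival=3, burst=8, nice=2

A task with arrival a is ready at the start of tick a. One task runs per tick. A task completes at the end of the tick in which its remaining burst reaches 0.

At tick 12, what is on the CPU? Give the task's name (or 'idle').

t=0: ready={A,B,D,G} → run B
t=1: ready={A,B,D,G} → run B
t=2: ready={A,B,C,D,F,G} → run B
t=3: ready={A,C,D,E,F,G,H} → run G
t=4: ready={A,C,D,E,F,G,H} → run G
t=5: ready={A,C,D,E,F,H} → run D
t=6: ready={A,C,D,E,F,H} → run D
t=7: ready={A,C,D,E,F,H} → run D
t=8: ready={A,C,E,F,H} → run E
t=9: ready={A,C,E,F,H} → run E
t=10: ready={A,C,E,F,H} → run E
t=11: ready={A,C,E,F,H} → run E
t=12: ready={A,C,E,F,H} → run E
t=13: ready={A,C,E,F,H} → run E
t=14: ready={A,C,E,F,H} → run E
t=15: ready={A,C,E,F,H} → run E
t=16: ready={A,C,F,H} → run F
t=17: ready={A,C,F,H} → run F
t=18: ready={A,C,F,H} → run F
t=19: ready={A,C,F,H} → run F
t=20: ready={A,C,F,H} → run F
t=21: ready={A,C,H} → run C
t=22: ready={A,C,H} → run C
t=23: ready={A,C,H} → run C
t=24: ready={A,C,H} → run C
t=25: ready={A,C,H} → run C
t=26: ready={A,C,H} → run C
t=27: ready={A,C,H} → run C
t=28: ready={A,H} → run H
t=29: ready={A,H} → run H
t=30: ready={A,H} → run H
t=31: ready={A,H} → run H
t=32: ready={A,H} → run H
t=33: ready={A,H} → run H
t=34: ready={A,H} → run H
t=35: ready={A,H} → run H
t=36: ready={A} → run A
t=37: ready={A} → run A
t=38: ready={A} → run A
t=39: ready={A} → run A
t=40: ready={A} → run A
t=41: (idle)
t=42: (idle)
t=43: (idle)

running at tick 12 = E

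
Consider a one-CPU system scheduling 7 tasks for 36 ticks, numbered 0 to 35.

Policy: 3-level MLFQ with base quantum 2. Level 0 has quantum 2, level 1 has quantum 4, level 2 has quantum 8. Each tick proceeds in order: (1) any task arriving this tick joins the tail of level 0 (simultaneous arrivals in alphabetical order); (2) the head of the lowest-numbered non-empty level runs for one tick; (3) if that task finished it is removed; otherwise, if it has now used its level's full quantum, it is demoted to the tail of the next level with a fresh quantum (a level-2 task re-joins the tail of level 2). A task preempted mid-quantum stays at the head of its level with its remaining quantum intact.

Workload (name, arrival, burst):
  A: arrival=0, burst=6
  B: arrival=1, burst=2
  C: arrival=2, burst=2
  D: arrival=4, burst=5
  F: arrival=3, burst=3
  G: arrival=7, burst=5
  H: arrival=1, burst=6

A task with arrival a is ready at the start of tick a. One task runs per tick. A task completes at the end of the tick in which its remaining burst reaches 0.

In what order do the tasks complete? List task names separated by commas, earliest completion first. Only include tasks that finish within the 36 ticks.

completion order = B, C, A, H, F, D, G

t=0: L0/L1/L2 = A/-/- → run A
t=1: L0/L1/L2 = ABH/-/- → run A
t=2: L0/L1/L2 = BHC/A/- → run B
t=3: L0/L1/L2 = BHCF/A/- → run B
t=4: L0/L1/L2 = HCFD/A/- → run H
t=5: L0/L1/L2 = HCFD/A/- → run H
t=6: L0/L1/L2 = CFD/AH/- → run C
t=7: L0/L1/L2 = CFDG/AH/- → run C
t=8: L0/L1/L2 = FDG/AH/- → run F
t=9: L0/L1/L2 = FDG/AH/- → run F
t=10: L0/L1/L2 = DG/AHF/- → run D
t=11: L0/L1/L2 = DG/AHF/- → run D
t=12: L0/L1/L2 = G/AHFD/- → run G
t=13: L0/L1/L2 = G/AHFD/- → run G
t=14: L0/L1/L2 = -/AHFDG/- → run A
t=15: L0/L1/L2 = -/AHFDG/- → run A
t=16: L0/L1/L2 = -/AHFDG/- → run A
t=17: L0/L1/L2 = -/AHFDG/- → run A
t=18: L0/L1/L2 = -/HFDG/- → run H
t=19: L0/L1/L2 = -/HFDG/- → run H
t=20: L0/L1/L2 = -/HFDG/- → run H
t=21: L0/L1/L2 = -/HFDG/- → run H
t=22: L0/L1/L2 = -/FDG/- → run F
t=23: L0/L1/L2 = -/DG/- → run D
t=24: L0/L1/L2 = -/DG/- → run D
t=25: L0/L1/L2 = -/DG/- → run D
t=26: L0/L1/L2 = -/G/- → run G
t=27: L0/L1/L2 = -/G/- → run G
t=28: L0/L1/L2 = -/G/- → run G
t=29: (idle)
t=30: (idle)
t=31: (idle)
t=32: (idle)
t=33: (idle)
t=34: (idle)
t=35: (idle)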